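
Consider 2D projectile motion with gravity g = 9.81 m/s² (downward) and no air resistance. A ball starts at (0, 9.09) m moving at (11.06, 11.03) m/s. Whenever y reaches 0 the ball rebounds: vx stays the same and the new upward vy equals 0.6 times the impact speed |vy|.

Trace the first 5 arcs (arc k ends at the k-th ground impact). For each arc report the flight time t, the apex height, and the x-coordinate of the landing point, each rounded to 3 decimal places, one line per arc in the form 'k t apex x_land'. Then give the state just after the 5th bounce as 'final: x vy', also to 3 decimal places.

1 2.890 15.291 31.963
2 2.119 5.505 55.396
3 1.271 1.982 69.456
4 0.763 0.713 77.892
5 0.458 0.257 82.954
final: 82.954 1.347

Arc 1: start y=9.090, vy=11.030 → t=2.890, apex=15.291, x_land=31.963, impact vy=-17.321
  bounce: vy ← 0.6·17.321 = 10.392
Arc 2: start y=0.000, vy=10.392 → t=2.119, apex=5.505, x_land=55.396, impact vy=-10.392
  bounce: vy ← 0.6·10.392 = 6.235
Arc 3: start y=0.000, vy=6.235 → t=1.271, apex=1.982, x_land=69.456, impact vy=-6.235
  bounce: vy ← 0.6·6.235 = 3.741
Arc 4: start y=0.000, vy=3.741 → t=0.763, apex=0.713, x_land=77.892, impact vy=-3.741
  bounce: vy ← 0.6·3.741 = 2.245
Arc 5: start y=0.000, vy=2.245 → t=0.458, apex=0.257, x_land=82.954, impact vy=-2.245
  bounce: vy ← 0.6·2.245 = 1.347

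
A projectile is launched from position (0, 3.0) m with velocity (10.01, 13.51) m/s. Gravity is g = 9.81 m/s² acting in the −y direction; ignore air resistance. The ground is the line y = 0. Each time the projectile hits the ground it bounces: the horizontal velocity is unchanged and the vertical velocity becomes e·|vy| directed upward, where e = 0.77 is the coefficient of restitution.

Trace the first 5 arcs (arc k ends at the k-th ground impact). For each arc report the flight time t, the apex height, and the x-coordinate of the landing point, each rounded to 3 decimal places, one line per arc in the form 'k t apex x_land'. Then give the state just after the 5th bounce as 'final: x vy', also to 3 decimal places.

1 2.961 12.303 29.639
2 2.439 7.294 54.052
3 1.878 4.325 72.851
4 1.446 2.564 87.326
5 1.113 1.520 98.472
final: 98.472 4.205

Arc 1: start y=3.000, vy=13.510 → t=2.961, apex=12.303, x_land=29.639, impact vy=-15.536
  bounce: vy ← 0.77·15.536 = 11.963
Arc 2: start y=0.000, vy=11.963 → t=2.439, apex=7.294, x_land=54.052, impact vy=-11.963
  bounce: vy ← 0.77·11.963 = 9.212
Arc 3: start y=0.000, vy=9.212 → t=1.878, apex=4.325, x_land=72.851, impact vy=-9.212
  bounce: vy ← 0.77·9.212 = 7.093
Arc 4: start y=0.000, vy=7.093 → t=1.446, apex=2.564, x_land=87.326, impact vy=-7.093
  bounce: vy ← 0.77·7.093 = 5.462
Arc 5: start y=0.000, vy=5.462 → t=1.113, apex=1.520, x_land=98.472, impact vy=-5.462
  bounce: vy ← 0.77·5.462 = 4.205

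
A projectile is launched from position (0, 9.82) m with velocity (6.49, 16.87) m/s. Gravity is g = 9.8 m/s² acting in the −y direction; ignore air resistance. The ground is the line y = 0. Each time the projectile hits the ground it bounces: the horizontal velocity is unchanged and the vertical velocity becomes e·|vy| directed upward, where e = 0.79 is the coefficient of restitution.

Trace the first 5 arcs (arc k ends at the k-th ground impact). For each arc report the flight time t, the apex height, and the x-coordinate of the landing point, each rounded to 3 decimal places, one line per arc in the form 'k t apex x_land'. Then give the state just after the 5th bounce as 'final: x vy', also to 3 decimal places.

Arc 1: start y=9.820, vy=16.870 → t=3.950, apex=24.340, x_land=25.637, impact vy=-21.842
  bounce: vy ← 0.79·21.842 = 17.255
Arc 2: start y=0.000, vy=17.255 → t=3.521, apex=15.191, x_land=48.491, impact vy=-17.255
  bounce: vy ← 0.79·17.255 = 13.632
Arc 3: start y=0.000, vy=13.632 → t=2.782, apex=9.481, x_land=66.546, impact vy=-13.632
  bounce: vy ← 0.79·13.632 = 10.769
Arc 4: start y=0.000, vy=10.769 → t=2.198, apex=5.917, x_land=80.809, impact vy=-10.769
  bounce: vy ← 0.79·10.769 = 8.507
Arc 5: start y=0.000, vy=8.507 → t=1.736, apex=3.693, x_land=92.077, impact vy=-8.507
  bounce: vy ← 0.79·8.507 = 6.721

1 3.950 24.340 25.637
2 3.521 15.191 48.491
3 2.782 9.481 66.546
4 2.198 5.917 80.809
5 1.736 3.693 92.077
final: 92.077 6.721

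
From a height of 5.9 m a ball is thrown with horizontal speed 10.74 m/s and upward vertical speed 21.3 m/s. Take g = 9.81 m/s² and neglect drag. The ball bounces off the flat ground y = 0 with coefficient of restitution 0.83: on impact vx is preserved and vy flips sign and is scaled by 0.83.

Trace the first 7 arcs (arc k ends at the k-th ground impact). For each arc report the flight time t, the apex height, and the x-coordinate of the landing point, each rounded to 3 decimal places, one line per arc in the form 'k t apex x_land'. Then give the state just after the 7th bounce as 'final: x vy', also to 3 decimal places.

Arc 1: start y=5.900, vy=21.300 → t=4.604, apex=29.024, x_land=49.445, impact vy=-23.863
  bounce: vy ← 0.83·23.863 = 19.806
Arc 2: start y=0.000, vy=19.806 → t=4.038, apex=19.995, x_land=92.813, impact vy=-19.806
  bounce: vy ← 0.83·19.806 = 16.439
Arc 3: start y=0.000, vy=16.439 → t=3.352, apex=13.774, x_land=128.808, impact vy=-16.439
  bounce: vy ← 0.83·16.439 = 13.645
Arc 4: start y=0.000, vy=13.645 → t=2.782, apex=9.489, x_land=158.685, impact vy=-13.645
  bounce: vy ← 0.83·13.645 = 11.325
Arc 5: start y=0.000, vy=11.325 → t=2.309, apex=6.537, x_land=183.482, impact vy=-11.325
  bounce: vy ← 0.83·11.325 = 9.400
Arc 6: start y=0.000, vy=9.400 → t=1.916, apex=4.503, x_land=204.064, impact vy=-9.400
  bounce: vy ← 0.83·9.400 = 7.802
Arc 7: start y=0.000, vy=7.802 → t=1.591, apex=3.102, x_land=221.146, impact vy=-7.802
  bounce: vy ← 0.83·7.802 = 6.476

1 4.604 29.024 49.445
2 4.038 19.995 92.813
3 3.352 13.774 128.808
4 2.782 9.489 158.685
5 2.309 6.537 183.482
6 1.916 4.503 204.064
7 1.591 3.102 221.146
final: 221.146 6.476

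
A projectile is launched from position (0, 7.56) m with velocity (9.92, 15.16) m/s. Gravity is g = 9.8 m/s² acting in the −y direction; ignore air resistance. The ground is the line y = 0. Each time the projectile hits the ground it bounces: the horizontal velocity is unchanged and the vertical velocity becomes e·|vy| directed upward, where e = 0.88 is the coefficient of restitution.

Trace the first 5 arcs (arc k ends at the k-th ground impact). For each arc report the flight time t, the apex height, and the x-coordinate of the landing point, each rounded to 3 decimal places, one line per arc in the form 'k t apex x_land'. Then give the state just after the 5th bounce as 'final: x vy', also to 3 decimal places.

Arc 1: start y=7.560, vy=15.160 → t=3.531, apex=19.286, x_land=35.026, impact vy=-19.442
  bounce: vy ← 0.88·19.442 = 17.109
Arc 2: start y=0.000, vy=17.109 → t=3.492, apex=14.935, x_land=69.663, impact vy=-17.109
  bounce: vy ← 0.88·17.109 = 15.056
Arc 3: start y=0.000, vy=15.056 → t=3.073, apex=11.566, x_land=100.144, impact vy=-15.056
  bounce: vy ← 0.88·15.056 = 13.249
Arc 4: start y=0.000, vy=13.249 → t=2.704, apex=8.956, x_land=126.967, impact vy=-13.249
  bounce: vy ← 0.88·13.249 = 11.659
Arc 5: start y=0.000, vy=11.659 → t=2.379, apex=6.936, x_land=150.572, impact vy=-11.659
  bounce: vy ← 0.88·11.659 = 10.260

1 3.531 19.286 35.026
2 3.492 14.935 69.663
3 3.073 11.566 100.144
4 2.704 8.956 126.967
5 2.379 6.936 150.572
final: 150.572 10.260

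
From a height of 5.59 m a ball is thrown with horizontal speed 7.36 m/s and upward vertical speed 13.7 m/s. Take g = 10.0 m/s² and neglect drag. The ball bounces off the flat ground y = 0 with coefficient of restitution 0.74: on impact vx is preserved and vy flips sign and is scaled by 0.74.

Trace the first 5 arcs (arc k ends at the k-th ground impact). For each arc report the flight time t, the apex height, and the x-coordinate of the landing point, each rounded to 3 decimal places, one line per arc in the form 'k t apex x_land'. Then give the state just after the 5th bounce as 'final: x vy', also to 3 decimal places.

1 3.101 14.974 22.820
2 2.561 8.200 41.671
3 1.895 4.490 55.621
4 1.403 2.459 65.943
5 1.038 1.346 73.582
final: 73.582 3.840

Arc 1: start y=5.590, vy=13.700 → t=3.101, apex=14.974, x_land=22.820, impact vy=-17.306
  bounce: vy ← 0.74·17.306 = 12.806
Arc 2: start y=0.000, vy=12.806 → t=2.561, apex=8.200, x_land=41.671, impact vy=-12.806
  bounce: vy ← 0.74·12.806 = 9.477
Arc 3: start y=0.000, vy=9.477 → t=1.895, apex=4.490, x_land=55.621, impact vy=-9.477
  bounce: vy ← 0.74·9.477 = 7.013
Arc 4: start y=0.000, vy=7.013 → t=1.403, apex=2.459, x_land=65.943, impact vy=-7.013
  bounce: vy ← 0.74·7.013 = 5.189
Arc 5: start y=0.000, vy=5.189 → t=1.038, apex=1.346, x_land=73.582, impact vy=-5.189
  bounce: vy ← 0.74·5.189 = 3.840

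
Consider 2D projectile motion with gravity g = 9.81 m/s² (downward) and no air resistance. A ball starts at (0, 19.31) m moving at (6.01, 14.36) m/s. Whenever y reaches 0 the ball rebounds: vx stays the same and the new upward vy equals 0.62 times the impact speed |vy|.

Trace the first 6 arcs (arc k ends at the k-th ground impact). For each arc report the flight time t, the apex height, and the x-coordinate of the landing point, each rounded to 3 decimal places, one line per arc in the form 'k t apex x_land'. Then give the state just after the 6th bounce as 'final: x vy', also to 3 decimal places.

Arc 1: start y=19.310, vy=14.360 → t=3.929, apex=29.820, x_land=23.616, impact vy=-24.188
  bounce: vy ← 0.62·24.188 = 14.997
Arc 2: start y=0.000, vy=14.997 → t=3.057, apex=11.463, x_land=41.991, impact vy=-14.997
  bounce: vy ← 0.62·14.997 = 9.298
Arc 3: start y=0.000, vy=9.298 → t=1.896, apex=4.406, x_land=53.384, impact vy=-9.298
  bounce: vy ← 0.62·9.298 = 5.765
Arc 4: start y=0.000, vy=5.765 → t=1.175, apex=1.694, x_land=60.447, impact vy=-5.765
  bounce: vy ← 0.62·5.765 = 3.574
Arc 5: start y=0.000, vy=3.574 → t=0.729, apex=0.651, x_land=64.827, impact vy=-3.574
  bounce: vy ← 0.62·3.574 = 2.216
Arc 6: start y=0.000, vy=2.216 → t=0.452, apex=0.250, x_land=67.542, impact vy=-2.216
  bounce: vy ← 0.62·2.216 = 1.374

1 3.929 29.820 23.616
2 3.057 11.463 41.991
3 1.896 4.406 53.384
4 1.175 1.694 60.447
5 0.729 0.651 64.827
6 0.452 0.250 67.542
final: 67.542 1.374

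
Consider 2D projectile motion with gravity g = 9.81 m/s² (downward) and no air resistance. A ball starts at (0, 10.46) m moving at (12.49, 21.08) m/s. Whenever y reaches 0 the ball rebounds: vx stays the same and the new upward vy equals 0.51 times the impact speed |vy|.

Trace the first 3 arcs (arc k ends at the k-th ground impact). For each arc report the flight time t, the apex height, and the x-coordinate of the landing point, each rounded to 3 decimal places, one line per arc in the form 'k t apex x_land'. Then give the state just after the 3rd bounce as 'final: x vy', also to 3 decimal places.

1 4.747 33.109 59.289
2 2.650 8.612 92.388
3 1.352 2.240 109.268
final: 109.268 3.381

Arc 1: start y=10.460, vy=21.080 → t=4.747, apex=33.109, x_land=59.289, impact vy=-25.487
  bounce: vy ← 0.51·25.487 = 12.998
Arc 2: start y=0.000, vy=12.998 → t=2.650, apex=8.612, x_land=92.388, impact vy=-12.998
  bounce: vy ← 0.51·12.998 = 6.629
Arc 3: start y=0.000, vy=6.629 → t=1.352, apex=2.240, x_land=109.268, impact vy=-6.629
  bounce: vy ← 0.51·6.629 = 3.381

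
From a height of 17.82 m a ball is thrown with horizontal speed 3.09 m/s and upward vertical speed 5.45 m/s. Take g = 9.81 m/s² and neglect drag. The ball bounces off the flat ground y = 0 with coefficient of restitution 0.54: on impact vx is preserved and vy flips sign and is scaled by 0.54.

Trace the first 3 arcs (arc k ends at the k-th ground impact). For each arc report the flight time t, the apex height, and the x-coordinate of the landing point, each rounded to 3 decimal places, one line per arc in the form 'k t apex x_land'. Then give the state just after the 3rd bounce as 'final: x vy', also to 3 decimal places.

1 2.541 19.334 7.851
2 2.144 5.638 14.477
3 1.158 1.644 18.055
final: 18.055 3.067

Arc 1: start y=17.820, vy=5.450 → t=2.541, apex=19.334, x_land=7.851, impact vy=-19.476
  bounce: vy ← 0.54·19.476 = 10.517
Arc 2: start y=0.000, vy=10.517 → t=2.144, apex=5.638, x_land=14.477, impact vy=-10.517
  bounce: vy ← 0.54·10.517 = 5.679
Arc 3: start y=0.000, vy=5.679 → t=1.158, apex=1.644, x_land=18.055, impact vy=-5.679
  bounce: vy ← 0.54·5.679 = 3.067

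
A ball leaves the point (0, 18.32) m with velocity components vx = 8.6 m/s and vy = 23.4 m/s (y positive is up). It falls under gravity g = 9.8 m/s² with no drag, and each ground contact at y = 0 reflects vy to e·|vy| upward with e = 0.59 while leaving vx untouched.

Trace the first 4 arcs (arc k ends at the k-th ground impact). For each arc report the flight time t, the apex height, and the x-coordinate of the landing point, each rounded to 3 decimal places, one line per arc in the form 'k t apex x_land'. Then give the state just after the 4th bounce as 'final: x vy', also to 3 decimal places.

1 5.460 46.257 46.958
2 3.626 16.102 78.138
3 2.139 5.605 96.534
4 1.262 1.951 107.387
final: 107.387 3.649

Arc 1: start y=18.320, vy=23.400 → t=5.460, apex=46.257, x_land=46.958, impact vy=-30.110
  bounce: vy ← 0.59·30.110 = 17.765
Arc 2: start y=0.000, vy=17.765 → t=3.626, apex=16.102, x_land=78.138, impact vy=-17.765
  bounce: vy ← 0.59·17.765 = 10.481
Arc 3: start y=0.000, vy=10.481 → t=2.139, apex=5.605, x_land=96.534, impact vy=-10.481
  bounce: vy ← 0.59·10.481 = 6.184
Arc 4: start y=0.000, vy=6.184 → t=1.262, apex=1.951, x_land=107.387, impact vy=-6.184
  bounce: vy ← 0.59·6.184 = 3.649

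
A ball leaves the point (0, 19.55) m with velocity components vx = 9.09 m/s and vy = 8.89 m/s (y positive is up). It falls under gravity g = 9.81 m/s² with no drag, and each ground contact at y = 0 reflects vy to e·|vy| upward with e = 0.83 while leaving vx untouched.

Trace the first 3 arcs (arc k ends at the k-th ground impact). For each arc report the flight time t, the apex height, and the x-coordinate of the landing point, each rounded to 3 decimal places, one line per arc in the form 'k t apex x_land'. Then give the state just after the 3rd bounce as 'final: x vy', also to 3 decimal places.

Arc 1: start y=19.550, vy=8.890 → t=3.099, apex=23.578, x_land=28.167, impact vy=-21.508
  bounce: vy ← 0.83·21.508 = 17.852
Arc 2: start y=0.000, vy=17.852 → t=3.640, apex=16.243, x_land=61.250, impact vy=-17.852
  bounce: vy ← 0.83·17.852 = 14.817
Arc 3: start y=0.000, vy=14.817 → t=3.021, apex=11.190, x_land=88.709, impact vy=-14.817
  bounce: vy ← 0.83·14.817 = 12.298

1 3.099 23.578 28.167
2 3.640 16.243 61.250
3 3.021 11.190 88.709
final: 88.709 12.298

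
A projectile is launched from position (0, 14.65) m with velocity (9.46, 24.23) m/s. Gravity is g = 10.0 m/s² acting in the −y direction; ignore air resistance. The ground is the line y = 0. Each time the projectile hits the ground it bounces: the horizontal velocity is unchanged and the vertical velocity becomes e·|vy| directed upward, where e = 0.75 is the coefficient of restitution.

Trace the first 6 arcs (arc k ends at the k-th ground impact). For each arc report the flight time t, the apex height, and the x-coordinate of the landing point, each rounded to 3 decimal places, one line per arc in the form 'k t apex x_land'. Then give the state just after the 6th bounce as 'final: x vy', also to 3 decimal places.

1 5.390 44.005 50.986
2 4.450 24.753 93.083
3 3.337 13.923 124.655
4 2.503 7.832 148.334
5 1.877 4.405 166.094
6 1.408 2.478 179.413
final: 179.413 5.280

Arc 1: start y=14.650, vy=24.230 → t=5.390, apex=44.005, x_land=50.986, impact vy=-29.666
  bounce: vy ← 0.75·29.666 = 22.250
Arc 2: start y=0.000, vy=22.250 → t=4.450, apex=24.753, x_land=93.083, impact vy=-22.250
  bounce: vy ← 0.75·22.250 = 16.687
Arc 3: start y=0.000, vy=16.687 → t=3.337, apex=13.923, x_land=124.655, impact vy=-16.687
  bounce: vy ← 0.75·16.687 = 12.515
Arc 4: start y=0.000, vy=12.515 → t=2.503, apex=7.832, x_land=148.334, impact vy=-12.515
  bounce: vy ← 0.75·12.515 = 9.387
Arc 5: start y=0.000, vy=9.387 → t=1.877, apex=4.405, x_land=166.094, impact vy=-9.387
  bounce: vy ← 0.75·9.387 = 7.040
Arc 6: start y=0.000, vy=7.040 → t=1.408, apex=2.478, x_land=179.413, impact vy=-7.040
  bounce: vy ← 0.75·7.040 = 5.280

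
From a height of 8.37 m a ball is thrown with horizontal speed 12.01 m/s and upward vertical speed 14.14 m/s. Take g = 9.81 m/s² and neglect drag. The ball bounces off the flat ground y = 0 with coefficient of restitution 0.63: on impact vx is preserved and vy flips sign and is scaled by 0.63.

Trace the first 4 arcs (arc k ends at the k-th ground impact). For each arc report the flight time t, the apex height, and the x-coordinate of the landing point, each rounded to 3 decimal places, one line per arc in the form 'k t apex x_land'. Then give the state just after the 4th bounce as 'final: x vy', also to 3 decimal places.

1 3.387 18.561 40.674
2 2.451 7.367 70.110
3 1.544 2.924 88.655
4 0.973 1.160 100.339
final: 100.339 3.006

Arc 1: start y=8.370, vy=14.140 → t=3.387, apex=18.561, x_land=40.674, impact vy=-19.083
  bounce: vy ← 0.63·19.083 = 12.022
Arc 2: start y=0.000, vy=12.022 → t=2.451, apex=7.367, x_land=70.110, impact vy=-12.022
  bounce: vy ← 0.63·12.022 = 7.574
Arc 3: start y=0.000, vy=7.574 → t=1.544, apex=2.924, x_land=88.655, impact vy=-7.574
  bounce: vy ← 0.63·7.574 = 4.772
Arc 4: start y=0.000, vy=4.772 → t=0.973, apex=1.160, x_land=100.339, impact vy=-4.772
  bounce: vy ← 0.63·4.772 = 3.006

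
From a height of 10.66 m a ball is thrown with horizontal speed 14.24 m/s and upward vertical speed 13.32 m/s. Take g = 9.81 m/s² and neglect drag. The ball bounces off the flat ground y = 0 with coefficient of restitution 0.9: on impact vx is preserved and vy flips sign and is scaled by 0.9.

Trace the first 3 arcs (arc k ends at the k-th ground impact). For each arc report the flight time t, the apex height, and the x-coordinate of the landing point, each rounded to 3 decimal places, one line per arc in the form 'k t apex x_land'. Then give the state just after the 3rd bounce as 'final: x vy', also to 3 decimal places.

Arc 1: start y=10.660, vy=13.320 → t=3.362, apex=19.703, x_land=47.875, impact vy=-19.661
  bounce: vy ← 0.9·19.661 = 17.695
Arc 2: start y=0.000, vy=17.695 → t=3.608, apex=15.959, x_land=99.247, impact vy=-17.695
  bounce: vy ← 0.9·17.695 = 15.926
Arc 3: start y=0.000, vy=15.926 → t=3.247, apex=12.927, x_land=145.482, impact vy=-15.926
  bounce: vy ← 0.9·15.926 = 14.333

1 3.362 19.703 47.875
2 3.608 15.959 99.247
3 3.247 12.927 145.482
final: 145.482 14.333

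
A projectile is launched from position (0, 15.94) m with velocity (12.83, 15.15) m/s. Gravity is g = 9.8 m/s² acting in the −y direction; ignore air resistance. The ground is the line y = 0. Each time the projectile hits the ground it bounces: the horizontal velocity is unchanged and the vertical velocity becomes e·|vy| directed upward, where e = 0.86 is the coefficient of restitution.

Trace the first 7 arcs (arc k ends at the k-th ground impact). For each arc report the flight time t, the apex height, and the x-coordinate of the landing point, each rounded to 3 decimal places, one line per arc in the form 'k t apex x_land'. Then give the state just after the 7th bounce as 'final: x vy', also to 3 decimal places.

1 3.921 27.650 50.312
2 4.086 20.450 102.733
3 3.514 15.125 147.815
4 3.022 11.186 186.586
5 2.599 8.273 219.929
6 2.235 6.119 248.604
7 1.922 4.526 273.264
final: 273.264 8.100

Arc 1: start y=15.940, vy=15.150 → t=3.921, apex=27.650, x_land=50.312, impact vy=-23.280
  bounce: vy ← 0.86·23.280 = 20.021
Arc 2: start y=0.000, vy=20.021 → t=4.086, apex=20.450, x_land=102.733, impact vy=-20.021
  bounce: vy ← 0.86·20.021 = 17.218
Arc 3: start y=0.000, vy=17.218 → t=3.514, apex=15.125, x_land=147.815, impact vy=-17.218
  bounce: vy ← 0.86·17.218 = 14.807
Arc 4: start y=0.000, vy=14.807 → t=3.022, apex=11.186, x_land=186.586, impact vy=-14.807
  bounce: vy ← 0.86·14.807 = 12.734
Arc 5: start y=0.000, vy=12.734 → t=2.599, apex=8.273, x_land=219.929, impact vy=-12.734
  bounce: vy ← 0.86·12.734 = 10.951
Arc 6: start y=0.000, vy=10.951 → t=2.235, apex=6.119, x_land=248.604, impact vy=-10.951
  bounce: vy ← 0.86·10.951 = 9.418
Arc 7: start y=0.000, vy=9.418 → t=1.922, apex=4.526, x_land=273.264, impact vy=-9.418
  bounce: vy ← 0.86·9.418 = 8.100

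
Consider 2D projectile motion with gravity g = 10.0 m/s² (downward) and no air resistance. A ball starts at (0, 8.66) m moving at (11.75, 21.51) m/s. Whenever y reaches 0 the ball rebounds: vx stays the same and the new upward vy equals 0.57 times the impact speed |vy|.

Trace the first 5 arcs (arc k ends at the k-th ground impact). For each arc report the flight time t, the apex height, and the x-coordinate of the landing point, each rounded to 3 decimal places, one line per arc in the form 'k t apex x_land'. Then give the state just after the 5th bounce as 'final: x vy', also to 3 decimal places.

Arc 1: start y=8.660, vy=21.510 → t=4.673, apex=31.794, x_land=54.904, impact vy=-25.217
  bounce: vy ← 0.57·25.217 = 14.373
Arc 2: start y=0.000, vy=14.373 → t=2.875, apex=10.330, x_land=88.682, impact vy=-14.373
  bounce: vy ← 0.57·14.373 = 8.193
Arc 3: start y=0.000, vy=8.193 → t=1.639, apex=3.356, x_land=107.935, impact vy=-8.193
  bounce: vy ← 0.57·8.193 = 4.670
Arc 4: start y=0.000, vy=4.670 → t=0.934, apex=1.090, x_land=118.909, impact vy=-4.670
  bounce: vy ← 0.57·4.670 = 2.662
Arc 5: start y=0.000, vy=2.662 → t=0.532, apex=0.354, x_land=125.165, impact vy=-2.662
  bounce: vy ← 0.57·2.662 = 1.517

1 4.673 31.794 54.904
2 2.875 10.330 88.682
3 1.639 3.356 107.935
4 0.934 1.090 118.909
5 0.532 0.354 125.165
final: 125.165 1.517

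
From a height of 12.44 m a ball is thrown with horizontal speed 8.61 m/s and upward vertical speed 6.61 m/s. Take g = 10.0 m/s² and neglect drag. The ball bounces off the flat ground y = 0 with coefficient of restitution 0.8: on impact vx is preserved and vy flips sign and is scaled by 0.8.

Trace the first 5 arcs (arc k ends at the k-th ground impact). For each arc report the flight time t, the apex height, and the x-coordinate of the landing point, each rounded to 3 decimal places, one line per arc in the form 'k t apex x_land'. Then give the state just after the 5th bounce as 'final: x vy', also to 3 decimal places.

1 2.371 14.625 20.416
2 2.736 9.360 43.977
3 2.189 5.990 62.825
4 1.751 3.834 77.903
5 1.401 2.454 89.966
final: 89.966 5.604

Arc 1: start y=12.440, vy=6.610 → t=2.371, apex=14.625, x_land=20.416, impact vy=-17.102
  bounce: vy ← 0.8·17.102 = 13.682
Arc 2: start y=0.000, vy=13.682 → t=2.736, apex=9.360, x_land=43.977, impact vy=-13.682
  bounce: vy ← 0.8·13.682 = 10.946
Arc 3: start y=0.000, vy=10.946 → t=2.189, apex=5.990, x_land=62.825, impact vy=-10.946
  bounce: vy ← 0.8·10.946 = 8.756
Arc 4: start y=0.000, vy=8.756 → t=1.751, apex=3.834, x_land=77.903, impact vy=-8.756
  bounce: vy ← 0.8·8.756 = 7.005
Arc 5: start y=0.000, vy=7.005 → t=1.401, apex=2.454, x_land=89.966, impact vy=-7.005
  bounce: vy ← 0.8·7.005 = 5.604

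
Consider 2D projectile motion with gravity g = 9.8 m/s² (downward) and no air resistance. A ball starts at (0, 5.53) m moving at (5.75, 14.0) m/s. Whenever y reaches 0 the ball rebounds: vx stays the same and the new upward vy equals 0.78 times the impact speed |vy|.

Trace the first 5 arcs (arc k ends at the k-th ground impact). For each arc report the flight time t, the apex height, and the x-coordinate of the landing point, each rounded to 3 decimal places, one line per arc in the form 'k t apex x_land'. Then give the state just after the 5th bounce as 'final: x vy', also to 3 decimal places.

Arc 1: start y=5.530, vy=14.000 → t=3.209, apex=15.530, x_land=18.451, impact vy=-17.447
  bounce: vy ← 0.78·17.447 = 13.608
Arc 2: start y=0.000, vy=13.608 → t=2.777, apex=9.448, x_land=34.420, impact vy=-13.608
  bounce: vy ← 0.78·13.608 = 10.615
Arc 3: start y=0.000, vy=10.615 → t=2.166, apex=5.748, x_land=46.876, impact vy=-10.615
  bounce: vy ← 0.78·10.615 = 8.279
Arc 4: start y=0.000, vy=8.279 → t=1.690, apex=3.497, x_land=56.591, impact vy=-8.279
  bounce: vy ← 0.78·8.279 = 6.458
Arc 5: start y=0.000, vy=6.458 → t=1.318, apex=2.128, x_land=64.170, impact vy=-6.458
  bounce: vy ← 0.78·6.458 = 5.037

1 3.209 15.530 18.451
2 2.777 9.448 34.420
3 2.166 5.748 46.876
4 1.690 3.497 56.591
5 1.318 2.128 64.170
final: 64.170 5.037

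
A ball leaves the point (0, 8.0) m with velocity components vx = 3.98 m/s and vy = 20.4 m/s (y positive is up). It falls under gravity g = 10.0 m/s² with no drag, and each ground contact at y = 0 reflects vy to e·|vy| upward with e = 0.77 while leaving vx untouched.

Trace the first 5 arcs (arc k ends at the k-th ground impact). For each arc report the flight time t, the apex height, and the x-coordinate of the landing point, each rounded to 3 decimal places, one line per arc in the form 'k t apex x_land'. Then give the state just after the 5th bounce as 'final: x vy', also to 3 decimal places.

1 4.440 28.808 17.673
2 3.697 17.080 32.385
3 2.846 10.127 43.713
4 2.192 6.004 52.436
5 1.688 3.560 59.152
final: 59.152 6.497

Arc 1: start y=8.000, vy=20.400 → t=4.440, apex=28.808, x_land=17.673, impact vy=-24.003
  bounce: vy ← 0.77·24.003 = 18.483
Arc 2: start y=0.000, vy=18.483 → t=3.697, apex=17.080, x_land=32.385, impact vy=-18.483
  bounce: vy ← 0.77·18.483 = 14.232
Arc 3: start y=0.000, vy=14.232 → t=2.846, apex=10.127, x_land=43.713, impact vy=-14.232
  bounce: vy ← 0.77·14.232 = 10.958
Arc 4: start y=0.000, vy=10.958 → t=2.192, apex=6.004, x_land=52.436, impact vy=-10.958
  bounce: vy ← 0.77·10.958 = 8.438
Arc 5: start y=0.000, vy=8.438 → t=1.688, apex=3.560, x_land=59.152, impact vy=-8.438
  bounce: vy ← 0.77·8.438 = 6.497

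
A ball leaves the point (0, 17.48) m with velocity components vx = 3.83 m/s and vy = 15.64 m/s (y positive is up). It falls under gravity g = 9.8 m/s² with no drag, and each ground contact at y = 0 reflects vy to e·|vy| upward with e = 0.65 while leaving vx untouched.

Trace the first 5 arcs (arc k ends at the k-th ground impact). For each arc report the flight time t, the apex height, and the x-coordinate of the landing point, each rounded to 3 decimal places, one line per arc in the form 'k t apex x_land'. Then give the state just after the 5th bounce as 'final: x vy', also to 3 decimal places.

Arc 1: start y=17.480, vy=15.640 → t=4.069, apex=29.960, x_land=15.583, impact vy=-24.233
  bounce: vy ← 0.65·24.233 = 15.751
Arc 2: start y=0.000, vy=15.751 → t=3.215, apex=12.658, x_land=27.894, impact vy=-15.751
  bounce: vy ← 0.65·15.751 = 10.238
Arc 3: start y=0.000, vy=10.238 → t=2.089, apex=5.348, x_land=35.897, impact vy=-10.238
  bounce: vy ← 0.65·10.238 = 6.655
Arc 4: start y=0.000, vy=6.655 → t=1.358, apex=2.260, x_land=41.099, impact vy=-6.655
  bounce: vy ← 0.65·6.655 = 4.326
Arc 5: start y=0.000, vy=4.326 → t=0.883, apex=0.955, x_land=44.480, impact vy=-4.326
  bounce: vy ← 0.65·4.326 = 2.812

1 4.069 29.960 15.583
2 3.215 12.658 27.894
3 2.089 5.348 35.897
4 1.358 2.260 41.099
5 0.883 0.955 44.480
final: 44.480 2.812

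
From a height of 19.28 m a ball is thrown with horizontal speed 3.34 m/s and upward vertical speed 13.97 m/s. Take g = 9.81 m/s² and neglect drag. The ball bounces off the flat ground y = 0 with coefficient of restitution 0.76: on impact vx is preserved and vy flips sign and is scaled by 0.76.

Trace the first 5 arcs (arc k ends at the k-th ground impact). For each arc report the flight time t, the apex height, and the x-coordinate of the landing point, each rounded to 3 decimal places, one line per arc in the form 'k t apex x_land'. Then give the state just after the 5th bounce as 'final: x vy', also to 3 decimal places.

1 3.865 29.227 12.909
2 3.710 16.882 25.302
3 2.820 9.751 34.720
4 2.143 5.632 41.878
5 1.629 3.253 47.318
final: 47.318 6.072

Arc 1: start y=19.280, vy=13.970 → t=3.865, apex=29.227, x_land=12.909, impact vy=-23.946
  bounce: vy ← 0.76·23.946 = 18.199
Arc 2: start y=0.000, vy=18.199 → t=3.710, apex=16.882, x_land=25.302, impact vy=-18.199
  bounce: vy ← 0.76·18.199 = 13.831
Arc 3: start y=0.000, vy=13.831 → t=2.820, apex=9.751, x_land=34.720, impact vy=-13.831
  bounce: vy ← 0.76·13.831 = 10.512
Arc 4: start y=0.000, vy=10.512 → t=2.143, apex=5.632, x_land=41.878, impact vy=-10.512
  bounce: vy ← 0.76·10.512 = 7.989
Arc 5: start y=0.000, vy=7.989 → t=1.629, apex=3.253, x_land=47.318, impact vy=-7.989
  bounce: vy ← 0.76·7.989 = 6.072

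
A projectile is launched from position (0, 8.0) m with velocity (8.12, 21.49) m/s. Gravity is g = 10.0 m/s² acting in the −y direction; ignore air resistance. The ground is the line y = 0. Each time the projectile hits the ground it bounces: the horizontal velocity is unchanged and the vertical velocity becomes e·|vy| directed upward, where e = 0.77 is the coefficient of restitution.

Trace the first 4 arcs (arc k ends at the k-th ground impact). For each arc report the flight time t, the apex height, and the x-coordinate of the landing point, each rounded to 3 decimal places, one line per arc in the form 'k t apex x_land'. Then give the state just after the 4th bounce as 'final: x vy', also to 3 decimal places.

Arc 1: start y=8.000, vy=21.490 → t=4.643, apex=31.091, x_land=37.698, impact vy=-24.936
  bounce: vy ← 0.77·24.936 = 19.201
Arc 2: start y=0.000, vy=19.201 → t=3.840, apex=18.434, x_land=68.881, impact vy=-19.201
  bounce: vy ← 0.77·19.201 = 14.785
Arc 3: start y=0.000, vy=14.785 → t=2.957, apex=10.929, x_land=92.891, impact vy=-14.785
  bounce: vy ← 0.77·14.785 = 11.384
Arc 4: start y=0.000, vy=11.384 → t=2.277, apex=6.480, x_land=111.379, impact vy=-11.384
  bounce: vy ← 0.77·11.384 = 8.766

1 4.643 31.091 37.698
2 3.840 18.434 68.881
3 2.957 10.929 92.891
4 2.277 6.480 111.379
final: 111.379 8.766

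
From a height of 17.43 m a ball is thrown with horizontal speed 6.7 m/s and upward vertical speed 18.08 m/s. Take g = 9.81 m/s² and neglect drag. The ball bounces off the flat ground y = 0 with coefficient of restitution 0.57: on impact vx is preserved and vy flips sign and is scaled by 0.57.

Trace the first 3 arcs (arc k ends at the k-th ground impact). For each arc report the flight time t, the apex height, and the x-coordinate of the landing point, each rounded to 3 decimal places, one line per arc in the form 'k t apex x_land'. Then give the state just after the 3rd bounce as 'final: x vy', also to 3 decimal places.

Arc 1: start y=17.430, vy=18.080 → t=4.479, apex=34.091, x_land=30.012, impact vy=-25.862
  bounce: vy ← 0.57·25.862 = 14.742
Arc 2: start y=0.000, vy=14.742 → t=3.005, apex=11.076, x_land=50.148, impact vy=-14.742
  bounce: vy ← 0.57·14.742 = 8.403
Arc 3: start y=0.000, vy=8.403 → t=1.713, apex=3.599, x_land=61.626, impact vy=-8.403
  bounce: vy ← 0.57·8.403 = 4.790

1 4.479 34.091 30.012
2 3.005 11.076 50.148
3 1.713 3.599 61.626
final: 61.626 4.790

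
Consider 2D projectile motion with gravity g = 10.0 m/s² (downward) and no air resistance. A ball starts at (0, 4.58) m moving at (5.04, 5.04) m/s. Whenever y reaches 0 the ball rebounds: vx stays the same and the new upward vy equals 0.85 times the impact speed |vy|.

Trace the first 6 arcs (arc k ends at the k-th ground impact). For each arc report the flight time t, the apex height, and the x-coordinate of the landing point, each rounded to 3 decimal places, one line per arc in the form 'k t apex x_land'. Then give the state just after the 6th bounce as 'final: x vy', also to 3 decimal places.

Arc 1: start y=4.580, vy=5.040 → t=1.586, apex=5.850, x_land=7.992, impact vy=-10.817
  bounce: vy ← 0.85·10.817 = 9.194
Arc 2: start y=0.000, vy=9.194 → t=1.839, apex=4.227, x_land=17.260, impact vy=-9.194
  bounce: vy ← 0.85·9.194 = 7.815
Arc 3: start y=0.000, vy=7.815 → t=1.563, apex=3.054, x_land=25.137, impact vy=-7.815
  bounce: vy ← 0.85·7.815 = 6.643
Arc 4: start y=0.000, vy=6.643 → t=1.329, apex=2.206, x_land=31.833, impact vy=-6.643
  bounce: vy ← 0.85·6.643 = 5.646
Arc 5: start y=0.000, vy=5.646 → t=1.129, apex=1.594, x_land=37.525, impact vy=-5.646
  bounce: vy ← 0.85·5.646 = 4.799
Arc 6: start y=0.000, vy=4.799 → t=0.960, apex=1.152, x_land=42.363, impact vy=-4.799
  bounce: vy ← 0.85·4.799 = 4.080

1 1.586 5.850 7.992
2 1.839 4.227 17.260
3 1.563 3.054 25.137
4 1.329 2.206 31.833
5 1.129 1.594 37.525
6 0.960 1.152 42.363
final: 42.363 4.080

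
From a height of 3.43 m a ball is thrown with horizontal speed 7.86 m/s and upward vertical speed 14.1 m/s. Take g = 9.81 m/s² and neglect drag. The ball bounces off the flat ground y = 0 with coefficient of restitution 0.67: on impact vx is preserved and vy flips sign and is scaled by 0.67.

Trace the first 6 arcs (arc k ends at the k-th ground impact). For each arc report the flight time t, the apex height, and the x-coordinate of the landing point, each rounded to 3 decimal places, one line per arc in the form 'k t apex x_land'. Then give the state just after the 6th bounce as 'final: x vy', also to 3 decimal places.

Arc 1: start y=3.430, vy=14.100 → t=3.100, apex=13.563, x_land=24.367, impact vy=-16.313
  bounce: vy ← 0.67·16.313 = 10.930
Arc 2: start y=0.000, vy=10.930 → t=2.228, apex=6.088, x_land=41.881, impact vy=-10.930
  bounce: vy ← 0.67·10.930 = 7.323
Arc 3: start y=0.000, vy=7.323 → t=1.493, apex=2.733, x_land=53.616, impact vy=-7.323
  bounce: vy ← 0.67·7.323 = 4.906
Arc 4: start y=0.000, vy=4.906 → t=1.000, apex=1.227, x_land=61.478, impact vy=-4.906
  bounce: vy ← 0.67·4.906 = 3.287
Arc 5: start y=0.000, vy=3.287 → t=0.670, apex=0.551, x_land=66.745, impact vy=-3.287
  bounce: vy ← 0.67·3.287 = 2.202
Arc 6: start y=0.000, vy=2.202 → t=0.449, apex=0.247, x_land=70.275, impact vy=-2.202
  bounce: vy ← 0.67·2.202 = 1.476

1 3.100 13.563 24.367
2 2.228 6.088 41.881
3 1.493 2.733 53.616
4 1.000 1.227 61.478
5 0.670 0.551 66.745
6 0.449 0.247 70.275
final: 70.275 1.476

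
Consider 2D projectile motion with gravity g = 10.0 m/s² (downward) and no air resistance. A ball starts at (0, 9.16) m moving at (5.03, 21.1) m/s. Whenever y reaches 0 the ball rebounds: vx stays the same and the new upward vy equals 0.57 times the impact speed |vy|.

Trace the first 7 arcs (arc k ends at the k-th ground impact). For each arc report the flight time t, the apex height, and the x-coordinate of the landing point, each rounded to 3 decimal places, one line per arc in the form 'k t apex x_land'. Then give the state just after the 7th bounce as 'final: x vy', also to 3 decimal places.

1 4.617 31.421 23.223
2 2.858 10.209 37.597
3 1.629 3.317 45.791
4 0.928 1.078 50.461
5 0.529 0.350 53.123
6 0.302 0.114 54.640
7 0.172 0.037 55.505
final: 55.505 0.490

Arc 1: start y=9.160, vy=21.100 → t=4.617, apex=31.421, x_land=23.223, impact vy=-25.068
  bounce: vy ← 0.57·25.068 = 14.289
Arc 2: start y=0.000, vy=14.289 → t=2.858, apex=10.209, x_land=37.597, impact vy=-14.289
  bounce: vy ← 0.57·14.289 = 8.145
Arc 3: start y=0.000, vy=8.145 → t=1.629, apex=3.317, x_land=45.791, impact vy=-8.145
  bounce: vy ← 0.57·8.145 = 4.642
Arc 4: start y=0.000, vy=4.642 → t=0.928, apex=1.078, x_land=50.461, impact vy=-4.642
  bounce: vy ← 0.57·4.642 = 2.646
Arc 5: start y=0.000, vy=2.646 → t=0.529, apex=0.350, x_land=53.123, impact vy=-2.646
  bounce: vy ← 0.57·2.646 = 1.508
Arc 6: start y=0.000, vy=1.508 → t=0.302, apex=0.114, x_land=54.640, impact vy=-1.508
  bounce: vy ← 0.57·1.508 = 0.860
Arc 7: start y=0.000, vy=0.860 → t=0.172, apex=0.037, x_land=55.505, impact vy=-0.860
  bounce: vy ← 0.57·0.860 = 0.490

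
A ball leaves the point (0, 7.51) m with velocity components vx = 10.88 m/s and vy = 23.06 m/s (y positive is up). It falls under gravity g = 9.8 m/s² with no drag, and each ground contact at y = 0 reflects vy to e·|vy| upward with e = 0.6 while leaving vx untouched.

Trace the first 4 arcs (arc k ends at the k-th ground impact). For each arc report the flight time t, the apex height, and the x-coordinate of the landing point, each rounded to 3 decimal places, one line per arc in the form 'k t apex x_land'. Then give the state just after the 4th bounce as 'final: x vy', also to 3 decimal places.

1 5.012 34.641 54.530
2 3.191 12.471 89.244
3 1.914 4.489 110.072
4 1.149 1.616 122.569
final: 122.569 3.377

Arc 1: start y=7.510, vy=23.060 → t=5.012, apex=34.641, x_land=54.530, impact vy=-26.057
  bounce: vy ← 0.6·26.057 = 15.634
Arc 2: start y=0.000, vy=15.634 → t=3.191, apex=12.471, x_land=89.244, impact vy=-15.634
  bounce: vy ← 0.6·15.634 = 9.380
Arc 3: start y=0.000, vy=9.380 → t=1.914, apex=4.489, x_land=110.072, impact vy=-9.380
  bounce: vy ← 0.6·9.380 = 5.628
Arc 4: start y=0.000, vy=5.628 → t=1.149, apex=1.616, x_land=122.569, impact vy=-5.628
  bounce: vy ← 0.6·5.628 = 3.377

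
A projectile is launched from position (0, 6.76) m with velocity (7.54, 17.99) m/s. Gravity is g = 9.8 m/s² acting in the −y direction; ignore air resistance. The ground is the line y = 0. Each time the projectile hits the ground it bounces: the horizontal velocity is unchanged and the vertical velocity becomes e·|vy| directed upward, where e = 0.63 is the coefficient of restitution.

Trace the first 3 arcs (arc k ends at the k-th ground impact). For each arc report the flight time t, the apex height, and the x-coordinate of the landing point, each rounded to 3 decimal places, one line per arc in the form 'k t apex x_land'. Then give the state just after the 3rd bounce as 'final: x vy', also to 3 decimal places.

1 4.015 23.272 30.273
2 2.746 9.237 50.978
3 1.730 3.666 64.022
final: 64.022 5.340

Arc 1: start y=6.760, vy=17.990 → t=4.015, apex=23.272, x_land=30.273, impact vy=-21.357
  bounce: vy ← 0.63·21.357 = 13.455
Arc 2: start y=0.000, vy=13.455 → t=2.746, apex=9.237, x_land=50.978, impact vy=-13.455
  bounce: vy ← 0.63·13.455 = 8.477
Arc 3: start y=0.000, vy=8.477 → t=1.730, apex=3.666, x_land=64.022, impact vy=-8.477
  bounce: vy ← 0.63·8.477 = 5.340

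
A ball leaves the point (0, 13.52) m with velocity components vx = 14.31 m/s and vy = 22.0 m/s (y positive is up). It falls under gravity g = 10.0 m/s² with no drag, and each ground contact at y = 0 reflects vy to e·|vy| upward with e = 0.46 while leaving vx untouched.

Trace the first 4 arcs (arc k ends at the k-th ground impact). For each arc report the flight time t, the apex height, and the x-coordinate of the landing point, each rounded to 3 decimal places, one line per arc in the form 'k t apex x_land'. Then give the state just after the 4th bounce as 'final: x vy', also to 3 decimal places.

Arc 1: start y=13.520, vy=22.000 → t=4.947, apex=37.720, x_land=70.786, impact vy=-27.466
  bounce: vy ← 0.46·27.466 = 12.635
Arc 2: start y=0.000, vy=12.635 → t=2.527, apex=7.982, x_land=106.946, impact vy=-12.635
  bounce: vy ← 0.46·12.635 = 5.812
Arc 3: start y=0.000, vy=5.812 → t=1.162, apex=1.689, x_land=123.580, impact vy=-5.812
  bounce: vy ← 0.46·5.812 = 2.673
Arc 4: start y=0.000, vy=2.673 → t=0.535, apex=0.357, x_land=131.231, impact vy=-2.673
  bounce: vy ← 0.46·2.673 = 1.230

1 4.947 37.720 70.786
2 2.527 7.982 106.946
3 1.162 1.689 123.580
4 0.535 0.357 131.231
final: 131.231 1.230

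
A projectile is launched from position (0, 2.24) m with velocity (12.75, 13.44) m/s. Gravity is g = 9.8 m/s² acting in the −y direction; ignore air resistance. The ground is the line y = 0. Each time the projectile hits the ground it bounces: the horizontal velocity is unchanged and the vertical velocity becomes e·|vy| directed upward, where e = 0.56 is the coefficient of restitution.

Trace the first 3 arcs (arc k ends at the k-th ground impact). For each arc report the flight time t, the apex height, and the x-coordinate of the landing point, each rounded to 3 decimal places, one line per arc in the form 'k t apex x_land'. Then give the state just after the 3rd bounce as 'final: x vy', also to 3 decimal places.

Arc 1: start y=2.240, vy=13.440 → t=2.900, apex=11.456, x_land=36.981, impact vy=-14.985
  bounce: vy ← 0.56·14.985 = 8.391
Arc 2: start y=0.000, vy=8.391 → t=1.713, apex=3.593, x_land=58.816, impact vy=-8.391
  bounce: vy ← 0.56·8.391 = 4.699
Arc 3: start y=0.000, vy=4.699 → t=0.959, apex=1.127, x_land=71.043, impact vy=-4.699
  bounce: vy ← 0.56·4.699 = 2.632

1 2.900 11.456 36.981
2 1.713 3.593 58.816
3 0.959 1.127 71.043
final: 71.043 2.632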